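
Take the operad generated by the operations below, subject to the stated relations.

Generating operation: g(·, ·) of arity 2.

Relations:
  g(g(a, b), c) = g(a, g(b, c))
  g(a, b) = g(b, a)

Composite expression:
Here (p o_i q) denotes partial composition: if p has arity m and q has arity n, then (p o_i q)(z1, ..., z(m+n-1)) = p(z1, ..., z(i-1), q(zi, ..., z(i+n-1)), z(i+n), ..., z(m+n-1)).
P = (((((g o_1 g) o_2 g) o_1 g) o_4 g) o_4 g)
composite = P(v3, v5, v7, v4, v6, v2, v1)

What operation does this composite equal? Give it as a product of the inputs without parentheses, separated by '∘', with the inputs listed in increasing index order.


v1 ∘ v2 ∘ v3 ∘ v4 ∘ v5 ∘ v6 ∘ v7

Key point: g commutes, so take the v-inputs in any fixed order.
g(v3, v5) flattens to v3 ∘ v5
g(v4, v6) flattens to v4 ∘ v6
g(g(v4, v6), v2) flattens to v4 ∘ v6 ∘ v2
g(v7, g(g(v4, v6), v2)) flattens to v7 ∘ v4 ∘ v6 ∘ v2
g(g(v3, v5), g(v7, g(g(v4, v6), v2))) flattens to v3 ∘ v5 ∘ v7 ∘ v4 ∘ v6 ∘ v2
g(g(g(v3, v5), g(v7, g(g(v4, v6), v2))), v1) flattens to v3 ∘ v5 ∘ v7 ∘ v4 ∘ v6 ∘ v2 ∘ v1
the factors in increasing index order: v1 ∘ v2 ∘ v3 ∘ v4 ∘ v5 ∘ v6 ∘ v7


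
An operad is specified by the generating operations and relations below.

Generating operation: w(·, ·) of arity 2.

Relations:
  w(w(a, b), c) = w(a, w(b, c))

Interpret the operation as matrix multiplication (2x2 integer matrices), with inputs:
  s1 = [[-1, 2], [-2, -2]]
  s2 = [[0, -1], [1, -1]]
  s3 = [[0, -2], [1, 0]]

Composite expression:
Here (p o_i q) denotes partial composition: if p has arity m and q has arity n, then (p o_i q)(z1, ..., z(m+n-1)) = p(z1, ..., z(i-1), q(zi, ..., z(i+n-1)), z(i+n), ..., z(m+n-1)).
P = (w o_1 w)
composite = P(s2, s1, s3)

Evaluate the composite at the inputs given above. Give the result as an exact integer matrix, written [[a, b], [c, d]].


[[2, -4], [4, -2]]

w(s2, s1) = [[2, 2], [1, 4]]
w(w(s2, s1), s3) = [[2, -4], [4, -2]]


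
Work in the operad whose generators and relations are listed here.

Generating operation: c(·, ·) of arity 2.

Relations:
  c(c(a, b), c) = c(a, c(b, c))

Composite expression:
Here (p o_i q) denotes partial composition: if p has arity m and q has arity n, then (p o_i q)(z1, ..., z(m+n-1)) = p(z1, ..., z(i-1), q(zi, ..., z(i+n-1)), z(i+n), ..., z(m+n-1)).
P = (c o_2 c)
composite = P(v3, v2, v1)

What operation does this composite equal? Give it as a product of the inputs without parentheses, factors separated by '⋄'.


v3 ⋄ v2 ⋄ v1

All parenthesizations of c agree; list the v-inputs left to right.
c(v2, v1) reduces to v2 ⋄ v1
c(v3, c(v2, v1)) reduces to v3 ⋄ v2 ⋄ v1


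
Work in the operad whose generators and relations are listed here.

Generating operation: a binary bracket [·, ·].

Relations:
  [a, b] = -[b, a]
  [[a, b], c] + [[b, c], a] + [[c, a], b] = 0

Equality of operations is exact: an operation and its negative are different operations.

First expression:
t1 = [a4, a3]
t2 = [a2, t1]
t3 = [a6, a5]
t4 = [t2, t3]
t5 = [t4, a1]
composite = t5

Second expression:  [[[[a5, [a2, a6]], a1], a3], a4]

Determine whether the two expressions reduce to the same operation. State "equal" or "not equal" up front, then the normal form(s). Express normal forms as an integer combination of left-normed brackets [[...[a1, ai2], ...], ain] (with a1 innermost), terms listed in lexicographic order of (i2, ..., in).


not equal; the first gives -[[[[[a1, a2], a3], a4], a5], a6] + [[[[[a1, a2], a3], a4], a6], a5] + [[[[[a1, a2], a4], a3], a5], a6] - [[[[[a1, a2], a4], a3], a6], a5] + [[[[[a1, a3], a4], a2], a5], a6] - [[[[[a1, a3], a4], a2], a6], a5] - [[[[[a1, a4], a3], a2], a5], a6] + [[[[[a1, a4], a3], a2], a6], a5] + [[[[[a1, a5], a6], a2], a3], a4] - [[[[[a1, a5], a6], a2], a4], a3] - [[[[[a1, a5], a6], a3], a4], a2] + [[[[[a1, a5], a6], a4], a3], a2] - [[[[[a1, a6], a5], a2], a3], a4] + [[[[[a1, a6], a5], a2], a4], a3] + [[[[[a1, a6], a5], a3], a4], a2] - [[[[[a1, a6], a5], a4], a3], a2] and the second [[[[[a1, a2], a6], a5], a3], a4] - [[[[[a1, a5], a2], a6], a3], a4] + [[[[[a1, a5], a6], a2], a3], a4] - [[[[[a1, a6], a2], a5], a3], a4]

The first composite normalizes to -[[[[[a1, a2], a3], a4], a5], a6] + [[[[[a1, a2], a3], a4], a6], a5] + [[[[[a1, a2], a4], a3], a5], a6] - [[[[[a1, a2], a4], a3], a6], a5] + [[[[[a1, a3], a4], a2], a5], a6] - [[[[[a1, a3], a4], a2], a6], a5] - [[[[[a1, a4], a3], a2], a5], a6] + [[[[[a1, a4], a3], a2], a6], a5] + [[[[[a1, a5], a6], a2], a3], a4] - [[[[[a1, a5], a6], a2], a4], a3] - [[[[[a1, a5], a6], a3], a4], a2] + [[[[[a1, a5], a6], a4], a3], a2] - [[[[[a1, a6], a5], a2], a3], a4] + [[[[[a1, a6], a5], a2], a4], a3] + [[[[[a1, a6], a5], a3], a4], a2] - [[[[[a1, a6], a5], a4], a3], a2]
The second composite normalizes to [[[[[a1, a2], a6], a5], a3], a4] - [[[[[a1, a5], a2], a6], a3], a4] + [[[[[a1, a5], a6], a2], a3], a4] - [[[[[a1, a6], a2], a5], a3], a4]
They disagree, so not equal.


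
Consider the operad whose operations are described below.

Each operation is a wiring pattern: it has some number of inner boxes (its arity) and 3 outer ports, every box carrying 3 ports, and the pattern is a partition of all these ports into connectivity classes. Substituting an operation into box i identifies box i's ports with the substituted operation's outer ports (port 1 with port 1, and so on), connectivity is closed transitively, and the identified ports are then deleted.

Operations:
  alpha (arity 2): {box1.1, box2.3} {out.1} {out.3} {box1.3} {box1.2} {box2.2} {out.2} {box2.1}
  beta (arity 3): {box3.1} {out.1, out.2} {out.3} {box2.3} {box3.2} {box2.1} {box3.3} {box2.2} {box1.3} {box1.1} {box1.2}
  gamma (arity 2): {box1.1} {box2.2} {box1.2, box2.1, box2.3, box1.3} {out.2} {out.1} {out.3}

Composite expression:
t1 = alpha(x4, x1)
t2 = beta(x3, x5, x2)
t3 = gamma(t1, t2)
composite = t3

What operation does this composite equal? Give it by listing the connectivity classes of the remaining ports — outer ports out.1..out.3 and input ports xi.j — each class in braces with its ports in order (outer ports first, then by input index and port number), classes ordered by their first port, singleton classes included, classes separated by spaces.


Treat the ports identified at gamma as solder joints: merge, then drop.
composing alpha on (x4, x1), with out.j its own outer ports: {out.1} {out.2} {out.3} {x1.1} {x1.2} {x1.3, x4.1} {x4.2} {x4.3}
composing beta on (x3, x5, x2), with out.j its own outer ports: {out.1, out.2} {out.3} {x2.1} {x2.2} {x2.3} {x3.1} {x3.2} {x3.3} {x5.1} {x5.2} {x5.3}
composing gamma on (x4, x1, x3, x5, x2), with out.j its own outer ports: {out.1} {out.2} {out.3} {x1.1} {x1.2} {x1.3, x4.1} {x2.1} {x2.2} {x2.3} {x3.1} {x3.2} {x3.3} {x4.2} {x4.3} {x5.1} {x5.2} {x5.3}

{out.1} {out.2} {out.3} {x1.1} {x1.2} {x1.3, x4.1} {x2.1} {x2.2} {x2.3} {x3.1} {x3.2} {x3.3} {x4.2} {x4.3} {x5.1} {x5.2} {x5.3}


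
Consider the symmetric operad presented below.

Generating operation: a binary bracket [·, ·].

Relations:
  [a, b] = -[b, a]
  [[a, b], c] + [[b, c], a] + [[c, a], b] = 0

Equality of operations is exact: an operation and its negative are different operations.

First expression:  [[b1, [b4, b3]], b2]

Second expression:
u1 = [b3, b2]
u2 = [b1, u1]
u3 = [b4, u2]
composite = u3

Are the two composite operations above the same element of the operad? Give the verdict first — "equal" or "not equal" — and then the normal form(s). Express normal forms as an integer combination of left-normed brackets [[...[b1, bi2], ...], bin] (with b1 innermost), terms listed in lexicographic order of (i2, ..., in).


The first expression reduces to -[[[b1, b3], b4], b2] + [[[b1, b4], b3], b2]
The second expression reduces to [[[b1, b2], b3], b4] - [[[b1, b3], b2], b4]
No match — not equal.

not equal; first: -[[[b1, b3], b4], b2] + [[[b1, b4], b3], b2]; second: [[[b1, b2], b3], b4] - [[[b1, b3], b2], b4]


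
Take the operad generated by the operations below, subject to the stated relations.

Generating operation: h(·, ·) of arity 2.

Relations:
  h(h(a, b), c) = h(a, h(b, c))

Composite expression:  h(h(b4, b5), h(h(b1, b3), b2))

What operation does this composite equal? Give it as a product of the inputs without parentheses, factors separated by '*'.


b4 * b5 * b1 * b3 * b2

Under associativity of h, the answer is the b's in reading order.
h(b4, b5) flattens to b4 * b5
h(b1, b3) flattens to b1 * b3
h(h(b1, b3), b2) flattens to b1 * b3 * b2
h(h(b4, b5), h(h(b1, b3), b2)) flattens to b4 * b5 * b1 * b3 * b2


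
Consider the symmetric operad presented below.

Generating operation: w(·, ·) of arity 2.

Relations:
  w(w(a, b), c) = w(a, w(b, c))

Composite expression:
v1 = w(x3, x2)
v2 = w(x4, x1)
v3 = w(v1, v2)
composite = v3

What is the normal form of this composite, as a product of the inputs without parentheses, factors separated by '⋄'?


x3 ⋄ x2 ⋄ x4 ⋄ x1

All parenthesizations of w agree; list the x-inputs left to right.
w(x3, x2) unparenthesizes to x3 ⋄ x2
w(x4, x1) unparenthesizes to x4 ⋄ x1
w(w(x3, x2), w(x4, x1)) unparenthesizes to x3 ⋄ x2 ⋄ x4 ⋄ x1


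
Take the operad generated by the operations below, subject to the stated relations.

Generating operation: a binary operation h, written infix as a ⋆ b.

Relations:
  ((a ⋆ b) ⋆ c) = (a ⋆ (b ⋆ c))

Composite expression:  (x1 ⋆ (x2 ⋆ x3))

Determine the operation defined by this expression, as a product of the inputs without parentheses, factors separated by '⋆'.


x1 ⋆ x2 ⋆ x3

All parenthesizations of h agree; list the x-inputs left to right.
(x2 ⋆ x3) linearizes to x2 ⋆ x3
(x1 ⋆ (x2 ⋆ x3)) linearizes to x1 ⋆ x2 ⋆ x3


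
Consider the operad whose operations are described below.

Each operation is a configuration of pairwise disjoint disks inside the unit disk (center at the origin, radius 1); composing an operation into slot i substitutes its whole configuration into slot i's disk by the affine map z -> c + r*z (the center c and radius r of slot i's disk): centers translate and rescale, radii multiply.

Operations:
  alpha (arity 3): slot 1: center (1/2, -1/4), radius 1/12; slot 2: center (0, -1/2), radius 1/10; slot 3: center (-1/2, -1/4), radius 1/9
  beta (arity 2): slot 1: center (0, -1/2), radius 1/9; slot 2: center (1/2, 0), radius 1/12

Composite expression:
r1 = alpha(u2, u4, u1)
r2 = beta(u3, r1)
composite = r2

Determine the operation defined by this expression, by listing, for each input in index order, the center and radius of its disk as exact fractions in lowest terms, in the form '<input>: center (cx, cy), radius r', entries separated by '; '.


u1: center (11/24, -1/48), radius 1/108; u2: center (13/24, -1/48), radius 1/144; u3: center (0, -1/2), radius 1/9; u4: center (1/2, -1/24), radius 1/120

Each u-disk chains the slot maps above it in beta; radii multiply.
u3: after 1 affine step, its disk has center (0, -1/2), radius 1/9
u2: after 2 affine steps, its disk has center (13/24, -1/48), radius 1/144
u4: after 2 affine steps, its disk has center (1/2, -1/24), radius 1/120
u1: after 2 affine steps, its disk has center (11/24, -1/48), radius 1/108


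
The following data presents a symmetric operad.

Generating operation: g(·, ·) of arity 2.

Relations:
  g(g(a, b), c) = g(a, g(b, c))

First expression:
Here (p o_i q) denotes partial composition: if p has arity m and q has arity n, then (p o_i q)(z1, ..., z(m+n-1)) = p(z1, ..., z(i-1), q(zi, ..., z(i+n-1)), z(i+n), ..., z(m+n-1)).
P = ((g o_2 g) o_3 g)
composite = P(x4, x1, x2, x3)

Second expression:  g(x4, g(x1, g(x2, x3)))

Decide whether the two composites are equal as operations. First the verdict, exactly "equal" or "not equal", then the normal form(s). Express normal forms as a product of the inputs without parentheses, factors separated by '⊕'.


The first composite normalizes to x4 ⊕ x1 ⊕ x2 ⊕ x3
The second composite normalizes to x4 ⊕ x1 ⊕ x2 ⊕ x3
The forms coincide; equal.

equal: each reduces to x4 ⊕ x1 ⊕ x2 ⊕ x3


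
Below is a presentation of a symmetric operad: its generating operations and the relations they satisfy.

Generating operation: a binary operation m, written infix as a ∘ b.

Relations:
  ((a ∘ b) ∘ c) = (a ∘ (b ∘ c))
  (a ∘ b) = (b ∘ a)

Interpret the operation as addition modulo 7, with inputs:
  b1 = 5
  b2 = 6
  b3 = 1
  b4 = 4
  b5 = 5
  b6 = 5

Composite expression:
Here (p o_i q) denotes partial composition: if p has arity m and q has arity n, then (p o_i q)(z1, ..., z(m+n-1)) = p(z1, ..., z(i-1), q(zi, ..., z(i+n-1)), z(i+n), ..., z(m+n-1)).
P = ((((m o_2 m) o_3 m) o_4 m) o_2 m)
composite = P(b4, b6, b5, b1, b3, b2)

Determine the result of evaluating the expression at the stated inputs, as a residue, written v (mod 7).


(b6 ∘ b5) = 3
(b3 ∘ b2) = 0
(b1 ∘ (b3 ∘ b2)) = 5
((b6 ∘ b5) ∘ (b1 ∘ (b3 ∘ b2))) = 1
(b4 ∘ ((b6 ∘ b5) ∘ (b1 ∘ (b3 ∘ b2)))) = 5

5 (mod 7)


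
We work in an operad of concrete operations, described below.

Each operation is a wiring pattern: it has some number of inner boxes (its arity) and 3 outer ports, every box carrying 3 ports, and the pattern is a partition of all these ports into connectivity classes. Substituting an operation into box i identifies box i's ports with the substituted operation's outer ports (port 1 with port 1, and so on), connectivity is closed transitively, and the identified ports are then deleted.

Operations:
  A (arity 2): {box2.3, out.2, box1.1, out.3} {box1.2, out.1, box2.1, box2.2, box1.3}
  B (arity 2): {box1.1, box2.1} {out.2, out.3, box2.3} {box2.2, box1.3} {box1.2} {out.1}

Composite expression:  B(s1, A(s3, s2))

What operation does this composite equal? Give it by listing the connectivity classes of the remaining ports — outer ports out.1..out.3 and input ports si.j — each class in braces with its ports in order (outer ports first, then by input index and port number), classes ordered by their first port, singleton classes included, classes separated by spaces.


{out.1} {out.2, out.3, s1.3, s2.3, s3.1} {s1.1, s2.1, s2.2, s3.2, s3.3} {s1.2}

Treat the ports identified at B as solder joints: merge, then drop.
stage A: inputs (s3, s2), connectivity {out.1, s2.1, s2.2, s3.2, s3.3} {out.2, out.3, s2.3, s3.1}, out.j its boundary
stage B: inputs (s1, s3, s2), connectivity {out.1} {out.2, out.3, s1.3, s2.3, s3.1} {s1.1, s2.1, s2.2, s3.2, s3.3} {s1.2}, out.j its boundary


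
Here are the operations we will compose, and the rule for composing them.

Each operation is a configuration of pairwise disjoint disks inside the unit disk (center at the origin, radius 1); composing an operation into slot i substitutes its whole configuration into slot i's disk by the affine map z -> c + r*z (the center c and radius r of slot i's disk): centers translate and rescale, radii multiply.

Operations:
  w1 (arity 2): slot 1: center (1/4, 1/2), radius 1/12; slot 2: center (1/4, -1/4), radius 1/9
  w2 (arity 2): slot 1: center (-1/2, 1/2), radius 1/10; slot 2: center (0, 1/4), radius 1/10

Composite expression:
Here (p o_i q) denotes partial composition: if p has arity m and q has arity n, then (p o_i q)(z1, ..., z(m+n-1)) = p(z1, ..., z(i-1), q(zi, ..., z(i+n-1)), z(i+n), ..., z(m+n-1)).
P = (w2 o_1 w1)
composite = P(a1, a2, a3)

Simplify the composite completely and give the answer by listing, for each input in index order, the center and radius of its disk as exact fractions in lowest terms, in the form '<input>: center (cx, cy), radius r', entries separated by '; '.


a1: center (-19/40, 11/20), radius 1/120; a2: center (-19/40, 19/40), radius 1/90; a3: center (0, 1/4), radius 1/10

Affine substitution under w2: radii multiply and a-centers shift.
input a1: applying the 2 nested substitutions gives center (-19/40, 11/20), radius 1/120
input a2: applying the 2 nested substitutions gives center (-19/40, 19/40), radius 1/90
input a3: applying the 1 nested substitution gives center (0, 1/4), radius 1/10


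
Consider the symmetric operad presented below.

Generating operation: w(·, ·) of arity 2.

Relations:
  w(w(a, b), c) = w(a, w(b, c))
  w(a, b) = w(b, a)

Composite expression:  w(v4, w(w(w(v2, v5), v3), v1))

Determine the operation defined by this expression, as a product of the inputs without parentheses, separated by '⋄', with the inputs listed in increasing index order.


v1 ⋄ v2 ⋄ v3 ⋄ v4 ⋄ v5

With w associative and commutative, the v-input set is all that matters.
w(v2, v5) unparenthesizes to v2 ⋄ v5
w(w(v2, v5), v3) unparenthesizes to v2 ⋄ v5 ⋄ v3
w(w(w(v2, v5), v3), v1) unparenthesizes to v2 ⋄ v5 ⋄ v3 ⋄ v1
w(v4, w(w(w(v2, v5), v3), v1)) unparenthesizes to v4 ⋄ v2 ⋄ v5 ⋄ v3 ⋄ v1
the factors in increasing index order: v1 ⋄ v2 ⋄ v3 ⋄ v4 ⋄ v5


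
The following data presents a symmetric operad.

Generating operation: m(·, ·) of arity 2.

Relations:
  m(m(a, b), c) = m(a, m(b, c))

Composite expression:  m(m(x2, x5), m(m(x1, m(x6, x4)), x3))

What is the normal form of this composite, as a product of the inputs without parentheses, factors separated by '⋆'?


All parenthesizations of m agree; list the x-inputs left to right.
m(x2, x5) collapses to x2 ⋆ x5
m(x6, x4) collapses to x6 ⋆ x4
m(x1, m(x6, x4)) collapses to x1 ⋆ x6 ⋆ x4
m(m(x1, m(x6, x4)), x3) collapses to x1 ⋆ x6 ⋆ x4 ⋆ x3
m(m(x2, x5), m(m(x1, m(x6, x4)), x3)) collapses to x2 ⋆ x5 ⋆ x1 ⋆ x6 ⋆ x4 ⋆ x3

x2 ⋆ x5 ⋆ x1 ⋆ x6 ⋆ x4 ⋆ x3


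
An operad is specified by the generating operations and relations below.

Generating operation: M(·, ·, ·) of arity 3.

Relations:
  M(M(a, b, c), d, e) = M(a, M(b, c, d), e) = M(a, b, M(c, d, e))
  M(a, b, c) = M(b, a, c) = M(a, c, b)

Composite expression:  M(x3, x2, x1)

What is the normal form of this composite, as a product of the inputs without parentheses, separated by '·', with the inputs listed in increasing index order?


Key point: M commutes, so take the x-inputs in any fixed order.
M(x3, x2, x1) flattens to x3 · x2 · x1
commutativity sorts the factors: x1 · x2 · x3

x1 · x2 · x3


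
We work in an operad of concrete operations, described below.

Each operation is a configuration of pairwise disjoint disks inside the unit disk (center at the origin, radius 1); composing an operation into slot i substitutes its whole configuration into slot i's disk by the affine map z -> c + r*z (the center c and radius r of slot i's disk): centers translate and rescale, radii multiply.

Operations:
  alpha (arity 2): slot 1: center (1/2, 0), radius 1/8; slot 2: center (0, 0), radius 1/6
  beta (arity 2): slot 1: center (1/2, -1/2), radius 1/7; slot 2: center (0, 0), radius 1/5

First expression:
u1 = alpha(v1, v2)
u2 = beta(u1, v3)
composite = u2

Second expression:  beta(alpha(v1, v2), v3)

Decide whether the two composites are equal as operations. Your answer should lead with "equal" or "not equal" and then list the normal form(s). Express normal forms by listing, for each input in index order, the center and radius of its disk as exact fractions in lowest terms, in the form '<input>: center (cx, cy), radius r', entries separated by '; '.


equal; the common form is v1: center (4/7, -1/2), radius 1/56; v2: center (1/2, -1/2), radius 1/42; v3: center (0, 0), radius 1/5

The first expression reduces to v1: center (4/7, -1/2), radius 1/56; v2: center (1/2, -1/2), radius 1/42; v3: center (0, 0), radius 1/5
The second expression reduces to v1: center (4/7, -1/2), radius 1/56; v2: center (1/2, -1/2), radius 1/42; v3: center (0, 0), radius 1/5
The forms coincide; equal.


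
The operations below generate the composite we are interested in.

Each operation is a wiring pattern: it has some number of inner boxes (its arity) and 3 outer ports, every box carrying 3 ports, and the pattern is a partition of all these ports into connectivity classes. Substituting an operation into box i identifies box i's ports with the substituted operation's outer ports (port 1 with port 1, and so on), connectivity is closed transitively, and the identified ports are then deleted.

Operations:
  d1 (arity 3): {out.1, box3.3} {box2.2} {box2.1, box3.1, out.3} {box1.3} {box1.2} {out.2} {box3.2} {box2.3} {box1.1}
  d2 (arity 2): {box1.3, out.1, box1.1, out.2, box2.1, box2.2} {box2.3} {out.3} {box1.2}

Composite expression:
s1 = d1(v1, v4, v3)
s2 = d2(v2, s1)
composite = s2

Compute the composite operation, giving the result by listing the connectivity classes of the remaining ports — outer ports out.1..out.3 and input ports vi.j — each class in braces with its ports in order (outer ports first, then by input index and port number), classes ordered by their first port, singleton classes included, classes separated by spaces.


Connectivity passes through glued d2-boundaries; trace each wire chain.
through d1, on inputs (v1, v4, v3): {out.1, v3.3} {out.2} {out.3, v3.1, v4.1} {v1.1} {v1.2} {v1.3} {v3.2} {v4.2} {v4.3} (out.j = stage outer ports)
through d2, on inputs (v2, v1, v4, v3): {out.1, out.2, v2.1, v2.3, v3.3} {out.3} {v1.1} {v1.2} {v1.3} {v2.2} {v3.1, v4.1} {v3.2} {v4.2} {v4.3} (out.j = stage outer ports)

{out.1, out.2, v2.1, v2.3, v3.3} {out.3} {v1.1} {v1.2} {v1.3} {v2.2} {v3.1, v4.1} {v3.2} {v4.2} {v4.3}


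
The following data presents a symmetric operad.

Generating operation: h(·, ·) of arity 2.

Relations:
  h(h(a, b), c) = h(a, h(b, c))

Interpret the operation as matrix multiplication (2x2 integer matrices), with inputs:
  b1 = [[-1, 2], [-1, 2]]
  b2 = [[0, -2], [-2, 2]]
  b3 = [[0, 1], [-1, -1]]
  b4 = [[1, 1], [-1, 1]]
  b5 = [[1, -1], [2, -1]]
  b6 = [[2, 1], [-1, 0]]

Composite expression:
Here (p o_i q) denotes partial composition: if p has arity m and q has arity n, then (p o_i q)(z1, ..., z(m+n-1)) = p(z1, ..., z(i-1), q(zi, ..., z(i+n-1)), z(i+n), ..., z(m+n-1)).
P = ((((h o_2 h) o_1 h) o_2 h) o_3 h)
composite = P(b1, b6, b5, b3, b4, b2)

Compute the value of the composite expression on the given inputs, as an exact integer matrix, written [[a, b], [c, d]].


[[32, -44], [32, -44]]

h(b5, b3) = [[1, 2], [1, 3]]
h(b6, h(b5, b3)) = [[3, 7], [-1, -2]]
h(b1, h(b6, h(b5, b3))) = [[-5, -11], [-5, -11]]
h(b4, b2) = [[-2, 0], [-2, 4]]
h(h(b1, h(b6, h(b5, b3))), h(b4, b2)) = [[32, -44], [32, -44]]


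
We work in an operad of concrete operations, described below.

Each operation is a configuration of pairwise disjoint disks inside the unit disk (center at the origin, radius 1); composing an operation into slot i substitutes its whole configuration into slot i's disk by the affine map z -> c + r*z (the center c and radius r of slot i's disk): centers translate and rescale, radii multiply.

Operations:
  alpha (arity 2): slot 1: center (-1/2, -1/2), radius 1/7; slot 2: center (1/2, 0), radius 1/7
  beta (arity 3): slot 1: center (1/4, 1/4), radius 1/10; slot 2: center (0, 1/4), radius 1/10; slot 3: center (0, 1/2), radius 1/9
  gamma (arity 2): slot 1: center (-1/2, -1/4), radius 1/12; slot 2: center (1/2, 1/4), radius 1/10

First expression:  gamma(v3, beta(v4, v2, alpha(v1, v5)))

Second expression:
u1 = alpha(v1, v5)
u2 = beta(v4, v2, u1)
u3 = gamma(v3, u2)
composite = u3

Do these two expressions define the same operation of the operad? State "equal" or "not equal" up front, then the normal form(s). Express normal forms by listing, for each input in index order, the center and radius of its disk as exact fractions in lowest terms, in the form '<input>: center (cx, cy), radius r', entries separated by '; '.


The first expression, normalized: v1: center (89/180, 53/180), radius 1/630; v2: center (1/2, 11/40), radius 1/100; v3: center (-1/2, -1/4), radius 1/12; v4: center (21/40, 11/40), radius 1/100; v5: center (91/180, 3/10), radius 1/630
The second expression, normalized: v1: center (89/180, 53/180), radius 1/630; v2: center (1/2, 11/40), radius 1/100; v3: center (-1/2, -1/4), radius 1/12; v4: center (21/40, 11/40), radius 1/100; v5: center (91/180, 3/10), radius 1/630
The normal forms match — equal.

equal: each reduces to v1: center (89/180, 53/180), radius 1/630; v2: center (1/2, 11/40), radius 1/100; v3: center (-1/2, -1/4), radius 1/12; v4: center (21/40, 11/40), radius 1/100; v5: center (91/180, 3/10), radius 1/630


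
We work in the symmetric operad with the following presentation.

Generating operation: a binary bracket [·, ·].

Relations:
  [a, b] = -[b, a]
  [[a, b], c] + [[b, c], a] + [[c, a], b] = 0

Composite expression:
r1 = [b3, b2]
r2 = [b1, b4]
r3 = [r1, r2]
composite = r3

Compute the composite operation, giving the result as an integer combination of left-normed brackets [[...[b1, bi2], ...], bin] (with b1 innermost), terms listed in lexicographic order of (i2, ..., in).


[[[b1, b4], b2], b3] - [[[b1, b4], b3], b2]


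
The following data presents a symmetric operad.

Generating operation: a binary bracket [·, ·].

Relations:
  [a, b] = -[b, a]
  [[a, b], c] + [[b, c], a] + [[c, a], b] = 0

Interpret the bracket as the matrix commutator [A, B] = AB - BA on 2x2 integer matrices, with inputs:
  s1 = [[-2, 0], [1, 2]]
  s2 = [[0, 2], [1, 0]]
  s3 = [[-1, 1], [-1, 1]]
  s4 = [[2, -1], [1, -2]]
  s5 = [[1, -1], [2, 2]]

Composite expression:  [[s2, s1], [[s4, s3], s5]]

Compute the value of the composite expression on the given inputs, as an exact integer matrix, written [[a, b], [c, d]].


[[-8, -88], [-40, 8]]

[s2, s1] = [[2, 8], [-4, -2]]
[s4, s3] = [[0, 2], [2, 0]]
[[s4, s3], s5] = [[6, 2], [-2, -6]]
[[s2, s1], [[s4, s3], s5]] = [[-8, -88], [-40, 8]]


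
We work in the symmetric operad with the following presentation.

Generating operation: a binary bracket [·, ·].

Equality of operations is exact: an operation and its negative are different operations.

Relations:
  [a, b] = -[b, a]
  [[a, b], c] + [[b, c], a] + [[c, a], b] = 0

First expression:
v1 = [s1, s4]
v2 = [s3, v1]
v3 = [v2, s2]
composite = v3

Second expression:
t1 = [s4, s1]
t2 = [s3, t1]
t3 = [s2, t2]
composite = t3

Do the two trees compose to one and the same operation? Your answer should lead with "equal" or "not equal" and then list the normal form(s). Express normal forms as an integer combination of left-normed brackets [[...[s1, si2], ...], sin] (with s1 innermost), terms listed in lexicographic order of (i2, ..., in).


equal: each reduces to -[[[s1, s4], s3], s2]

The first composite normalizes to -[[[s1, s4], s3], s2]
The second composite normalizes to -[[[s1, s4], s3], s2]
The forms coincide; equal.


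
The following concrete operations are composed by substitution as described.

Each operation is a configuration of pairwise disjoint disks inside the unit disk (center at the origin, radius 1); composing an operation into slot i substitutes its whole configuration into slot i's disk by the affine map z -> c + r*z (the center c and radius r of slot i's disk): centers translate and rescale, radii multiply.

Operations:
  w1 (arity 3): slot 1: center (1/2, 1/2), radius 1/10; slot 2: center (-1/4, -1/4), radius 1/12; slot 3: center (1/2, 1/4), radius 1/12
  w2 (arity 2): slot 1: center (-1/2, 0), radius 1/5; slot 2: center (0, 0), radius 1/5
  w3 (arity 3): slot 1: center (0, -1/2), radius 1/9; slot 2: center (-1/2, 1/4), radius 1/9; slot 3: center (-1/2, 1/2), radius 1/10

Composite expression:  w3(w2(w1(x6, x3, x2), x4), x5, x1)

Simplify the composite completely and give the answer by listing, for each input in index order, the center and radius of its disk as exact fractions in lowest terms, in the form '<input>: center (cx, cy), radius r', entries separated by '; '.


Follow each x-input down from w3: c' goes to c + r*c', radius to r*r'.
input x6: composing its 3 substitution steps yields center (-2/45, -22/45), radius 1/450
input x3: composing its 3 substitution steps yields center (-11/180, -91/180), radius 1/540
input x2: composing its 3 substitution steps yields center (-2/45, -89/180), radius 1/540
input x4: composing its 2 substitution steps yields center (0, -1/2), radius 1/45
input x5: composing its 1 substitution step yields center (-1/2, 1/4), radius 1/9
input x1: composing its 1 substitution step yields center (-1/2, 1/2), radius 1/10

x1: center (-1/2, 1/2), radius 1/10; x2: center (-2/45, -89/180), radius 1/540; x3: center (-11/180, -91/180), radius 1/540; x4: center (0, -1/2), radius 1/45; x5: center (-1/2, 1/4), radius 1/9; x6: center (-2/45, -22/45), radius 1/450


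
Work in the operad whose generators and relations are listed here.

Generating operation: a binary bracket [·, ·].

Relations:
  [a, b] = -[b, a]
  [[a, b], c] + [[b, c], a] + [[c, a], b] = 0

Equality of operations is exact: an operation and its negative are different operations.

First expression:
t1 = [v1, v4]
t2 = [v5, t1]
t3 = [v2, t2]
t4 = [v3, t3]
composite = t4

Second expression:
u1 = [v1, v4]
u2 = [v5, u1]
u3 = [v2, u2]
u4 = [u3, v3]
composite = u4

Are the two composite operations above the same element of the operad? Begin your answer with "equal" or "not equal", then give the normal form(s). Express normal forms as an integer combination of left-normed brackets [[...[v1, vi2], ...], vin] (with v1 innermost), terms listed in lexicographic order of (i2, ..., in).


not equal; first: -[[[[v1, v4], v5], v2], v3]; second: [[[[v1, v4], v5], v2], v3]

The first composite normalizes to -[[[[v1, v4], v5], v2], v3]
The second composite normalizes to [[[[v1, v4], v5], v2], v3]
They disagree, so not equal.


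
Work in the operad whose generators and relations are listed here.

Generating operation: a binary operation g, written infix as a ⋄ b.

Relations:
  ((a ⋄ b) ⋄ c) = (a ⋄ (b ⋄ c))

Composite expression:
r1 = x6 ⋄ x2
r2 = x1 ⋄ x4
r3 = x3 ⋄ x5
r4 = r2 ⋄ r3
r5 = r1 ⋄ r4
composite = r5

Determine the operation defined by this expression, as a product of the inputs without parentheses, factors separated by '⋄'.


x6 ⋄ x2 ⋄ x1 ⋄ x4 ⋄ x3 ⋄ x5


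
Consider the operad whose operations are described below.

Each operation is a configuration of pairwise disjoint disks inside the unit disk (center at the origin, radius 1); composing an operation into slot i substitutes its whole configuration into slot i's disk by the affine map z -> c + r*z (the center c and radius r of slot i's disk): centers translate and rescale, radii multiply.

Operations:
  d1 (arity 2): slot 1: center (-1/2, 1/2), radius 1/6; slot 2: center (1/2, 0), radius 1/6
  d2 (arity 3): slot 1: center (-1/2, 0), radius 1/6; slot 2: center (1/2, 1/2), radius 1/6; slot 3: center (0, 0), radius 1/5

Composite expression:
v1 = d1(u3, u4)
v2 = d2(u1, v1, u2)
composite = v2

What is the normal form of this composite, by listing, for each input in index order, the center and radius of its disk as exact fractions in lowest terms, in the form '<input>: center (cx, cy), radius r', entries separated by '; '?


u1: center (-1/2, 0), radius 1/6; u2: center (0, 0), radius 1/5; u3: center (5/12, 7/12), radius 1/36; u4: center (7/12, 1/2), radius 1/36

Follow each u-input down from d2: c' goes to c + r*c', radius to r*r'.
input u1: composing its 1 substitution step yields center (-1/2, 0), radius 1/6
input u3: composing its 2 substitution steps yields center (5/12, 7/12), radius 1/36
input u4: composing its 2 substitution steps yields center (7/12, 1/2), radius 1/36
input u2: composing its 1 substitution step yields center (0, 0), radius 1/5


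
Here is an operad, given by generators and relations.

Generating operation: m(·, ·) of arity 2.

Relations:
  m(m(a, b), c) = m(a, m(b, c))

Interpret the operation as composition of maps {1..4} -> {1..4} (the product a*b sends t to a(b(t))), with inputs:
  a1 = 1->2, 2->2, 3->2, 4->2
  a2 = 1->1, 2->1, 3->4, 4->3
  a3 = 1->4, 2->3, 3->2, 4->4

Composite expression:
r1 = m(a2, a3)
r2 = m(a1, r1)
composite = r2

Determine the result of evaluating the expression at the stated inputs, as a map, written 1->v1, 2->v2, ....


1->2, 2->2, 3->2, 4->2

m(a2, a3) = 1->3, 2->4, 3->1, 4->3
m(a1, m(a2, a3)) = 1->2, 2->2, 3->2, 4->2


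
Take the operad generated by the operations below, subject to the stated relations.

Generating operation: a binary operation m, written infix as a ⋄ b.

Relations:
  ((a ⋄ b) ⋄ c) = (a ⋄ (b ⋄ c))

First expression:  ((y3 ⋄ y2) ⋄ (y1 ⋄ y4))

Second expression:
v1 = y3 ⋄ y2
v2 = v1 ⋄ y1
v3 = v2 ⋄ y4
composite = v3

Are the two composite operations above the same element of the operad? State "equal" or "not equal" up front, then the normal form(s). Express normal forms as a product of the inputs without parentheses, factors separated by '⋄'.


The first composite normalizes to y3 ⋄ y2 ⋄ y1 ⋄ y4
The second composite normalizes to y3 ⋄ y2 ⋄ y1 ⋄ y4
One common form — equal.

equal; the common form is y3 ⋄ y2 ⋄ y1 ⋄ y4


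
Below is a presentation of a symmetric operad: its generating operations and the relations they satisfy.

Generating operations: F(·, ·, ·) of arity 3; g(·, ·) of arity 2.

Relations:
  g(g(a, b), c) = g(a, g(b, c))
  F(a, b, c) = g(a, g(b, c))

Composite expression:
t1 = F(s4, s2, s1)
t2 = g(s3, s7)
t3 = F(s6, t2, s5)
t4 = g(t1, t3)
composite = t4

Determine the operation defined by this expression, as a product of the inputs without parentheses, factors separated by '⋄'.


s4 ⋄ s2 ⋄ s1 ⋄ s6 ⋄ s3 ⋄ s7 ⋄ s5

All parenthesizations of g agree; list the s-inputs left to right.
F(s4, s2, s1) unparenthesizes to s4 ⋄ s2 ⋄ s1
g(s3, s7) unparenthesizes to s3 ⋄ s7
F(s6, g(s3, s7), s5) unparenthesizes to s6 ⋄ s3 ⋄ s7 ⋄ s5
g(F(s4, s2, s1), F(s6, g(s3, s7), s5)) unparenthesizes to s4 ⋄ s2 ⋄ s1 ⋄ s6 ⋄ s3 ⋄ s7 ⋄ s5


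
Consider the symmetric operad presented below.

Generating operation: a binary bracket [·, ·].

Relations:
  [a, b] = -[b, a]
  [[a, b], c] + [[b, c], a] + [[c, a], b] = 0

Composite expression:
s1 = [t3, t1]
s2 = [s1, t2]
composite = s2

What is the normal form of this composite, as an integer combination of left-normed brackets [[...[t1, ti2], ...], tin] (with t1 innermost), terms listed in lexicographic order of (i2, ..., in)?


Antisymmetry and Jacobi reduce to t1-anchored left-normed brackets.
Composite bracket: [[t3, t1], t2]
Under [a, b] = ab - ba we get 4 signed associative words (2^2 = 4).
The t1-initial words carry the normal form:
  t1t3t2 (sign -1) contributes -[[t1, t3], t2]

-[[t1, t3], t2]


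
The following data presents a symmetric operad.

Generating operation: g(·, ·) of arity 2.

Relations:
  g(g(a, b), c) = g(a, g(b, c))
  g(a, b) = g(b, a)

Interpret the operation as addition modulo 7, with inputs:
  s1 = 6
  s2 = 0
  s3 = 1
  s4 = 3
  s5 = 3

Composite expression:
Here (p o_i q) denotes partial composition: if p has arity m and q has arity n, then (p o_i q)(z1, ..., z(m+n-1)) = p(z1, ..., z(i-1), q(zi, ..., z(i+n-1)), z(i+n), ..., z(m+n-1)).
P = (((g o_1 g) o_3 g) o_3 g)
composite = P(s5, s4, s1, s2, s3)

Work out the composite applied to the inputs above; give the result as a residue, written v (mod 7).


6 (mod 7)

g(s5, s4) = 6
g(s1, s2) = 6
g(g(s1, s2), s3) = 0
g(g(s5, s4), g(g(s1, s2), s3)) = 6


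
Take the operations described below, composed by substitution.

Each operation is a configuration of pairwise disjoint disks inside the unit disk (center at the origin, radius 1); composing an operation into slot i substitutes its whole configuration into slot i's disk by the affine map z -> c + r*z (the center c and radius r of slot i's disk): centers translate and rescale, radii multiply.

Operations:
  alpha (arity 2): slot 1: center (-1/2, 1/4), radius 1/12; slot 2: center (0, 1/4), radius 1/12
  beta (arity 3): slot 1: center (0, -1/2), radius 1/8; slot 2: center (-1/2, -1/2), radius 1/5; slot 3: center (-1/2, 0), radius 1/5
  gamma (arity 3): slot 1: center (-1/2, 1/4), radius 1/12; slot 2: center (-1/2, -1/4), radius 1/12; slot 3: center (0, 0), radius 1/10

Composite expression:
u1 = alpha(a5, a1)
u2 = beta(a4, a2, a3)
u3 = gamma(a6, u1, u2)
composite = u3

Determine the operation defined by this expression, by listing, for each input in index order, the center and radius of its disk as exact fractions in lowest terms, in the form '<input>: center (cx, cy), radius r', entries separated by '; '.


a1: center (-1/2, -11/48), radius 1/144; a2: center (-1/20, -1/20), radius 1/50; a3: center (-1/20, 0), radius 1/50; a4: center (0, -1/20), radius 1/80; a5: center (-13/24, -11/48), radius 1/144; a6: center (-1/2, 1/4), radius 1/12

Follow each a-input down from gamma: c' goes to c + r*c', radius to r*r'.
for a6, the 1-step affine chain lands on center (-1/2, 1/4), radius 1/12
for a5, the 2-step affine chain lands on center (-13/24, -11/48), radius 1/144
for a1, the 2-step affine chain lands on center (-1/2, -11/48), radius 1/144
for a4, the 2-step affine chain lands on center (0, -1/20), radius 1/80
for a2, the 2-step affine chain lands on center (-1/20, -1/20), radius 1/50
for a3, the 2-step affine chain lands on center (-1/20, 0), radius 1/50


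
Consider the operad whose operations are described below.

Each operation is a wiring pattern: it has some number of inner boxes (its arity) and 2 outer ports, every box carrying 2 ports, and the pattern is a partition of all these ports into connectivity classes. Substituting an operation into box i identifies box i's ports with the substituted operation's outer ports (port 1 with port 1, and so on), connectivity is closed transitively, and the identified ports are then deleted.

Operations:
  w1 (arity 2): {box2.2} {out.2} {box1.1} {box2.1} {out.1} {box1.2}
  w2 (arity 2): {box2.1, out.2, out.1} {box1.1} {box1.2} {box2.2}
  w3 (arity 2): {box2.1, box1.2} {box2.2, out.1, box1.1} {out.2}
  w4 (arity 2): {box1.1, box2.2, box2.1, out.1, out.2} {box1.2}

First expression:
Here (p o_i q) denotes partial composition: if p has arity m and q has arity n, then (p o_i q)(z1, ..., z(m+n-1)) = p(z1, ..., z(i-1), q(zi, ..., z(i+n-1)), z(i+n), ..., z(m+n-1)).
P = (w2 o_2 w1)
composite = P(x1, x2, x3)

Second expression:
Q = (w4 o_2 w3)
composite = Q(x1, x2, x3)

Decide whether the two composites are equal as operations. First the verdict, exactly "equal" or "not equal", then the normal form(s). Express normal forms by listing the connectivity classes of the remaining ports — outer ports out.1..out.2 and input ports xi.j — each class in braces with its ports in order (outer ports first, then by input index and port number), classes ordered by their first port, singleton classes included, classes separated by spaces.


not equal; first: {out.1, out.2} {x1.1} {x1.2} {x2.1} {x2.2} {x3.1} {x3.2}; second: {out.1, out.2, x1.1, x2.1, x3.2} {x1.2} {x2.2, x3.1}

Reducing the first expression gives {out.1, out.2} {x1.1} {x1.2} {x2.1} {x2.2} {x3.1} {x3.2}
Reducing the second expression gives {out.1, out.2, x1.1, x2.1, x3.2} {x1.2} {x2.2, x3.1}
No match — not equal.


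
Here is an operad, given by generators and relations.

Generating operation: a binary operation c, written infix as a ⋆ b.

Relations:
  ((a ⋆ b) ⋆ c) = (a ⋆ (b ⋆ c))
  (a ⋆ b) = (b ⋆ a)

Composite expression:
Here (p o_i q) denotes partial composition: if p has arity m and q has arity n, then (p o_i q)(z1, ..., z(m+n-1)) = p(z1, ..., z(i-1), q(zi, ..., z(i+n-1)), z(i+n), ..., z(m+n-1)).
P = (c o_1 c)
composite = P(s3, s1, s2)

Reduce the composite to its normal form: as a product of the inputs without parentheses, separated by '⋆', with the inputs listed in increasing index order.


s1 ⋆ s2 ⋆ s3

Any arrangement under c is one operation, so sort the s-inputs.
(s3 ⋆ s1) unparenthesizes to s3 ⋆ s1
((s3 ⋆ s1) ⋆ s2) unparenthesizes to s3 ⋆ s1 ⋆ s2
reordering the factors by index: s1 ⋆ s2 ⋆ s3


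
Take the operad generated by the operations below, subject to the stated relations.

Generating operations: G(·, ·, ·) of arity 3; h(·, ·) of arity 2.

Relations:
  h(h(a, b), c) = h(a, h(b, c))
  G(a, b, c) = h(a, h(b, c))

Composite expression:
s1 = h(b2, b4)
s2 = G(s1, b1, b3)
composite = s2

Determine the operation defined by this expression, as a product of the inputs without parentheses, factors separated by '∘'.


b2 ∘ b4 ∘ b1 ∘ b3

The G-tree's shape is irrelevant; the b-reading-order decides.
h(b2, b4) flattens to b2 ∘ b4
G(h(b2, b4), b1, b3) flattens to b2 ∘ b4 ∘ b1 ∘ b3


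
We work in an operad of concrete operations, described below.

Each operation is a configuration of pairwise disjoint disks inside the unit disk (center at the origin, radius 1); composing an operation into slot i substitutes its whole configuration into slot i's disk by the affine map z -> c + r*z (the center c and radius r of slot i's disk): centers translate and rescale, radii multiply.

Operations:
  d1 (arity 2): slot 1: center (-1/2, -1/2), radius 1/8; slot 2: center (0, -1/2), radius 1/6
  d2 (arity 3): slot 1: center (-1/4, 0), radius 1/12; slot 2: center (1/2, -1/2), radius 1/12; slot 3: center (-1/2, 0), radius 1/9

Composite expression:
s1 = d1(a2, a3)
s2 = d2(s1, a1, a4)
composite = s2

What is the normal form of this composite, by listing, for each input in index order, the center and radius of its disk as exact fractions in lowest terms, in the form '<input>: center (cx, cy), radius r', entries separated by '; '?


a1: center (1/2, -1/2), radius 1/12; a2: center (-7/24, -1/24), radius 1/96; a3: center (-1/4, -1/24), radius 1/72; a4: center (-1/2, 0), radius 1/9

Follow each a-input down from d2: c' goes to c + r*c', radius to r*r'.
for a2, the 2-step affine chain lands on center (-7/24, -1/24), radius 1/96
for a3, the 2-step affine chain lands on center (-1/4, -1/24), radius 1/72
for a1, the 1-step affine chain lands on center (1/2, -1/2), radius 1/12
for a4, the 1-step affine chain lands on center (-1/2, 0), radius 1/9
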